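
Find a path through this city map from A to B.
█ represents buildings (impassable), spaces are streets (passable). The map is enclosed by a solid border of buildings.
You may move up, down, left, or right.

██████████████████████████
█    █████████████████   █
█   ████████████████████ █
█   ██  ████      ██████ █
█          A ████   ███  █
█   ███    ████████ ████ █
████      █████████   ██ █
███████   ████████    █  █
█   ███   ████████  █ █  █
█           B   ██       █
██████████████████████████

Finding the shortest path from A to B:
Movement: cardinal only
Path length: 10 steps
Directions: left → down → left → down → down → down → down → right → right → right

Solution:

██████████████████████████
█    █████████████████   █
█   ████████████████████ █
█   ██  ████      ██████ █
█         ↓A ████   ███  █
█   ███  ↓↲████████ ████ █
████     ↓█████████   ██ █
███████  ↓████████    █  █
█   ███  ↓████████  █ █  █
█        ↳→→B   ██       █
██████████████████████████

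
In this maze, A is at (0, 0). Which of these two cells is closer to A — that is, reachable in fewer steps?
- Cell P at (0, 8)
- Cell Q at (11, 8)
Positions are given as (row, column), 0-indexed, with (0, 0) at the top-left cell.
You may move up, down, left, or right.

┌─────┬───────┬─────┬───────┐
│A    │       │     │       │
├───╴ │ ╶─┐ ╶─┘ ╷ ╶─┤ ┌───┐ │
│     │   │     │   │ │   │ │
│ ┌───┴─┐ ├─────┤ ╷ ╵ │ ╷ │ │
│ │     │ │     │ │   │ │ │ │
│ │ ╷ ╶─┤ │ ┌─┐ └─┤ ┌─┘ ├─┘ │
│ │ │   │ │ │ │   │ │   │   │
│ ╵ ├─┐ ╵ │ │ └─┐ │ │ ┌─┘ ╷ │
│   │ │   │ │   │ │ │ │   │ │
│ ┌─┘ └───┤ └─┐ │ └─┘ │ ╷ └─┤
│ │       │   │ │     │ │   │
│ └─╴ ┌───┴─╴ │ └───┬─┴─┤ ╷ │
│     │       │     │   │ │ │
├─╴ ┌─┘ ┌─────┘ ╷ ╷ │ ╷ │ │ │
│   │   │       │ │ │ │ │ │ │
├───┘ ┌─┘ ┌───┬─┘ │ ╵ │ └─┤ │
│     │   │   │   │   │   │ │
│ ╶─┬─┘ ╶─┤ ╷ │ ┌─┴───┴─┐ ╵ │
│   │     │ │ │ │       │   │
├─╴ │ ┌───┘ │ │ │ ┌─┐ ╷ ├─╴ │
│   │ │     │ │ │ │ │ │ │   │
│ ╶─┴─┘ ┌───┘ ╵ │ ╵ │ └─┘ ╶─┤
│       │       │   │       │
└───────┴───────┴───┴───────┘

Shortest path A → P at (0, 8): 28 steps
Shortest path A → Q at (11, 8): 59 steps

P is closer (28 steps vs 59 steps).

Path to P:

┌─────┬───────┬─────┬───────┐
│A → ↓│↱ → ↓  │↱ P  │       │
├───╴ │ ╶─┐ ╶─┘ ╷ ╶─┤ ┌───┐ │
│↓ ← ↲│↑ ↰│↳ → ↑│   │ │   │ │
│ ┌───┴─┐ ├─────┤ ╷ ╵ │ ╷ │ │
│↓│↱ ↓  │↑│     │ │   │ │ │ │
│ │ ╷ ╶─┤ │ ┌─┐ └─┤ ┌─┘ ├─┘ │
│↓│↑│↳ ↓│↑│ │ │   │ │   │   │
│ ╵ ├─┐ ╵ │ │ └─┐ │ │ ┌─┘ ╷ │
│↳ ↑│ │↳ ↑│ │   │ │ │ │   │ │
│ ┌─┘ └───┤ └─┐ │ └─┘ │ ╷ └─┤
│ │       │   │ │     │ │   │
│ └─╴ ┌───┴─╴ │ └───┬─┴─┤ ╷ │
│     │       │     │   │ │ │
├─╴ ┌─┘ ┌─────┘ ╷ ╷ │ ╷ │ │ │
│   │   │       │ │ │ │ │ │ │
├───┘ ┌─┘ ┌───┬─┘ │ ╵ │ └─┤ │
│     │   │   │   │   │   │ │
│ ╶─┬─┘ ╶─┤ ╷ │ ┌─┴───┴─┐ ╵ │
│   │     │ │ │ │       │   │
├─╴ │ ┌───┘ │ │ │ ┌─┐ ╷ ├─╴ │
│   │ │     │ │ │ │ │ │ │   │
│ ╶─┴─┘ ┌───┘ ╵ │ ╵ │ └─┘ ╶─┤
│       │       │   │       │
└───────┴───────┴───┴───────┘

Path to Q:

┌─────┬───────┬─────┬───────┐
│A → ↓│↱ → ↓  │↱ ↓  │↱ → → ↓│
├───╴ │ ╶─┐ ╶─┘ ╷ ╶─┤ ┌───┐ │
│↓ ← ↲│↑ ↰│↳ → ↑│↳ ↓│↑│   │↓│
│ ┌───┴─┐ ├─────┤ ╷ ╵ │ ╷ │ │
│↓│↱ ↓  │↑│     │ │↳ ↑│ │ │↓│
│ │ ╷ ╶─┤ │ ┌─┐ └─┤ ┌─┘ ├─┘ │
│↓│↑│↳ ↓│↑│ │ │   │ │   │↓ ↲│
│ ╵ ├─┐ ╵ │ │ └─┐ │ │ ┌─┘ ╷ │
│↳ ↑│ │↳ ↑│ │   │ │ │ │  ↓│ │
│ ┌─┘ └───┤ └─┐ │ └─┘ │ ╷ └─┤
│ │       │   │ │     │ │↳ ↓│
│ └─╴ ┌───┴─╴ │ └───┬─┴─┤ ╷ │
│     │       │     │   │ │↓│
├─╴ ┌─┘ ┌─────┘ ╷ ╷ │ ╷ │ │ │
│   │   │       │ │ │ │ │ │↓│
├───┘ ┌─┘ ┌───┬─┘ │ ╵ │ └─┤ │
│     │   │   │   │   │   │↓│
│ ╶─┬─┘ ╶─┤ ╷ │ ┌─┴───┴─┐ ╵ │
│   │     │ │ │ │↓ ← ↰  │  ↓│
├─╴ │ ┌───┘ │ │ │ ┌─┐ ╷ ├─╴ │
│   │ │     │ │ │↓│ │↑│ │↓ ↲│
│ ╶─┴─┘ ┌───┘ ╵ │ ╵ │ └─┘ ╶─┤
│       │       │Q  │↑ ← ↲  │
└───────┴───────┴───┴───────┘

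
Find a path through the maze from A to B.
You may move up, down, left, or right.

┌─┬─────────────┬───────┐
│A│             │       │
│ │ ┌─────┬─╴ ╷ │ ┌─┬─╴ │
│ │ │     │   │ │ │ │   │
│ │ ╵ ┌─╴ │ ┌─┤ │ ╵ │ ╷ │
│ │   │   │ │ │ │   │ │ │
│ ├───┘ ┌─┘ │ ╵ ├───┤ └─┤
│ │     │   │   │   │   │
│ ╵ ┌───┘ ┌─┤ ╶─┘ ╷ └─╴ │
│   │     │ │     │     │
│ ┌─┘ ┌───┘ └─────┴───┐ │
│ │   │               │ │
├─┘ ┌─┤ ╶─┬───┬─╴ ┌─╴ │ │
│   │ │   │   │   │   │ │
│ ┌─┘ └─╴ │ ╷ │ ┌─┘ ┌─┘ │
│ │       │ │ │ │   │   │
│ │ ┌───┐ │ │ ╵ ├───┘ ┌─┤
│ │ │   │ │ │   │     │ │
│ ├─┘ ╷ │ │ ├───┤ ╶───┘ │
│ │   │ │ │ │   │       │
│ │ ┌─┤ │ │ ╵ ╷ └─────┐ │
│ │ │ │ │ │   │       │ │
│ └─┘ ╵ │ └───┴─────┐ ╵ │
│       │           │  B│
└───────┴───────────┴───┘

Finding the shortest path through the maze:
Path length: 48 steps
Directions: down → down → down → down → right → up → right → right → up → right → up → left → left → down → left → up → up → right → right → right → right → right → right → down → down → down → left → down → right → right → up → right → down → right → right → down → down → down → left → down → left → left → down → right → right → right → down → down

Solution:

┌─┬─────────────┬───────┐
│A│↱ → → → → → ↓│       │
│ │ ┌─────┬─╴ ╷ │ ┌─┬─╴ │
│↓│↑│↓ ← ↰│   │↓│ │ │   │
│ │ ╵ ┌─╴ │ ┌─┤ │ ╵ │ ╷ │
│↓│↑ ↲│↱ ↑│ │ │↓│   │ │ │
│ ├───┘ ┌─┘ │ ╵ ├───┤ └─┤
│↓│↱ → ↑│   │↓ ↲│↱ ↓│   │
│ ╵ ┌───┘ ┌─┤ ╶─┘ ╷ └─╴ │
│↳ ↑│     │ │↳ → ↑│↳ → ↓│
│ ┌─┘ ┌───┘ └─────┴───┐ │
│ │   │               │↓│
├─┘ ┌─┤ ╶─┬───┬─╴ ┌─╴ │ │
│   │ │   │   │   │   │↓│
│ ┌─┘ └─╴ │ ╷ │ ┌─┘ ┌─┘ │
│ │       │ │ │ │   │↓ ↲│
│ │ ┌───┐ │ │ ╵ ├───┘ ┌─┤
│ │ │   │ │ │   │↓ ← ↲│ │
│ ├─┘ ╷ │ │ ├───┤ ╶───┘ │
│ │   │ │ │ │   │↳ → → ↓│
│ │ ┌─┤ │ │ ╵ ╷ └─────┐ │
│ │ │ │ │ │   │       │↓│
│ └─┘ ╵ │ └───┴─────┐ ╵ │
│       │           │  B│
└───────┴───────────┴───┘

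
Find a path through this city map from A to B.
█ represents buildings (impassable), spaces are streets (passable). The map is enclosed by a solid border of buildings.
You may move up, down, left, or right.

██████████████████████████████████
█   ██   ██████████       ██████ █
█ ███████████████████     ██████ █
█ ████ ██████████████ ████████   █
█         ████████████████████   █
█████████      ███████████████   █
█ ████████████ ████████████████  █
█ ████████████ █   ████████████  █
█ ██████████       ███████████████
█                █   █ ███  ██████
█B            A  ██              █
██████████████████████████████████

Finding the shortest path from A to B:
Movement: cardinal only
Path length: 13 steps
Directions: left → left → left → left → left → left → left → left → left → left → left → left → left

Solution:

██████████████████████████████████
█   ██   ██████████       ██████ █
█ ███████████████████     ██████ █
█ ████ ██████████████ ████████   █
█         ████████████████████   █
█████████      ███████████████   █
█ ████████████ ████████████████  █
█ ████████████ █   ████████████  █
█ ██████████       ███████████████
█                █   █ ███  ██████
█B←←←←←←←←←←←←A  ██              █
██████████████████████████████████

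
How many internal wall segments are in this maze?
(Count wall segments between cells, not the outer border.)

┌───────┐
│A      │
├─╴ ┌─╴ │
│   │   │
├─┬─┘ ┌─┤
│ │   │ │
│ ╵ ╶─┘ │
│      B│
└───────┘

Counting internal wall segments:
Total internal walls: 9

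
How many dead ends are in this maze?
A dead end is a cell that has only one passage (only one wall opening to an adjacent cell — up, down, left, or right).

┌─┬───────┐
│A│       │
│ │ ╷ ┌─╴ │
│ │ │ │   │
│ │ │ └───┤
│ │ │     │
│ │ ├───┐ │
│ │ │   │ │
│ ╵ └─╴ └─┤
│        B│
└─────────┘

Checking each cell for number of passages:

Dead ends found at positions:
  (0, 0)
  (1, 3)
  (3, 2)
  (3, 4)
  (4, 4)
Total dead ends: 5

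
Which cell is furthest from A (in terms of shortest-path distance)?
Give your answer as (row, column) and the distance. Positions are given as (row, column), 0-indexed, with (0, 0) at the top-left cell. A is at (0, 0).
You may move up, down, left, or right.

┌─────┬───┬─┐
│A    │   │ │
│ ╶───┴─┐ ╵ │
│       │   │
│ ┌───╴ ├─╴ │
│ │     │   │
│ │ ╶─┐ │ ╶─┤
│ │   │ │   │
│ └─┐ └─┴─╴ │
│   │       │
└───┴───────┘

Computing BFS distances from A to all cells:
Furthest cell: (0, 3)
Distance: 21 steps

Path from A to the furthest cell:

┌─────┬───┬─┐
│A    │B ↰│ │
│ ╶───┴─┐ ╵ │
│↳ → → ↓│↑ ↰│
│ ┌───╴ ├─╴ │
│ │↓ ← ↲│↱ ↑│
│ │ ╶─┐ │ ╶─┤
│ │↳ ↓│ │↑ ↰│
│ └─┐ └─┴─╴ │
│   │↳ → → ↑│
└───┴───────┘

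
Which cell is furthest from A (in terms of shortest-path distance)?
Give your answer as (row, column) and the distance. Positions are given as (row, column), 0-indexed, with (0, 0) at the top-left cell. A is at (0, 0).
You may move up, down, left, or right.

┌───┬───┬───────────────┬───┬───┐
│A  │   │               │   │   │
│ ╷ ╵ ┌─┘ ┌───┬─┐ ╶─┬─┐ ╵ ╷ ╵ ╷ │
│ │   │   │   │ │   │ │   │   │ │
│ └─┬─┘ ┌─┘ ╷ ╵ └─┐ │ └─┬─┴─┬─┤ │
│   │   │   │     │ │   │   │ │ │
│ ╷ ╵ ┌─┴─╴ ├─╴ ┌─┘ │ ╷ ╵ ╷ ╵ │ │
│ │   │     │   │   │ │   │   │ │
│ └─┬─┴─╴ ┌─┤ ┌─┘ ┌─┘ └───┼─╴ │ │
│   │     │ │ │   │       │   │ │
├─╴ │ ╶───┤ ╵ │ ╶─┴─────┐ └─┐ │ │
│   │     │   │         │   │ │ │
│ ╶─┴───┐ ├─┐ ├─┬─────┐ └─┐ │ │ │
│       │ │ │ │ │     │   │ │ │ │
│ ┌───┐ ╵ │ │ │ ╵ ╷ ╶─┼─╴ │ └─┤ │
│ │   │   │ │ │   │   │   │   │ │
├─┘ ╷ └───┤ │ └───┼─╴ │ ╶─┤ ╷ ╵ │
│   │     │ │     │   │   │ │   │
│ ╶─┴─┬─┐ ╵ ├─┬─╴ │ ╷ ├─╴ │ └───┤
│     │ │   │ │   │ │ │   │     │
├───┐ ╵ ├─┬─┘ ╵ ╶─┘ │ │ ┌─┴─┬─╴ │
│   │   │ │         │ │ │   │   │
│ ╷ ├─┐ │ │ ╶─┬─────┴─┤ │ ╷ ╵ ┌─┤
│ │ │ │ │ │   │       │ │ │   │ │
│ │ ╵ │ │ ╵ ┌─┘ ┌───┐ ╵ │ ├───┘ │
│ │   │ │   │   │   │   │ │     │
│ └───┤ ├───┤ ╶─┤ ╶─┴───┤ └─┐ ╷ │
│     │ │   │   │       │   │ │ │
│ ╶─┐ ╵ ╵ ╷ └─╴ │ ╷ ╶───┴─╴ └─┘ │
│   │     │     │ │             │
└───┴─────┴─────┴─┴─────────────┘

Computing BFS distances from A to all cells:
Furthest cell: (6, 5)
Distance: 73 steps

Path from A to the furthest cell:

┌───┬───┬───────────────┬───┬───┐
│A  │   │↱ → → → ↓      │   │   │
│ ╷ ╵ ┌─┘ ┌───┬─┐ ╶─┬─┐ ╵ ╷ ╵ ╷ │
│↓│   │↱ ↑│   │ │↳ ↓│ │   │   │ │
│ └─┬─┘ ┌─┘ ╷ ╵ └─┐ │ └─┬─┴─┬─┤ │
│↳ ↓│↱ ↑│   │     │↓│   │   │ │ │
│ ╷ ╵ ┌─┴─╴ ├─╴ ┌─┘ │ ╷ ╵ ╷ ╵ │ │
│ │↳ ↑│     │   │↓ ↲│ │   │   │ │
│ └─┬─┴─╴ ┌─┤ ┌─┘ ┌─┘ └───┼─╴ │ │
│   │     │ │ │↓ ↲│       │   │ │
├─╴ │ ╶───┤ ╵ │ ╶─┴─────┐ └─┐ │ │
│   │     │   │↳ → → → ↓│   │ │ │
│ ╶─┴───┐ ├─┐ ├─┬─────┐ └─┐ │ │ │
│       │ │B│ │ │     │↳ ↓│ │ │ │
│ ┌───┐ ╵ │ │ │ ╵ ╷ ╶─┼─╴ │ └─┤ │
│ │↱ ↓│   │↑│ │   │   │↓ ↲│   │ │
├─┘ ╷ └───┤ │ └───┼─╴ │ ╶─┤ ╷ ╵ │
│↱ ↑│↳ → ↓│↑│     │   │↳ ↓│ │   │
│ ╶─┴─┬─┐ ╵ ├─┬─╴ │ ╷ ├─╴ │ └───┤
│↑ ← ↰│ │↳ ↑│ │   │ │ │↓ ↲│     │
├───┐ ╵ ├─┬─┘ ╵ ╶─┘ │ │ ┌─┴─┬─╴ │
│   │↑ ↰│ │         │ │↓│   │   │
│ ╷ ├─┐ │ │ ╶─┬─────┴─┤ │ ╷ ╵ ┌─┤
│ │ │ │↑│ │   │↓ ← ← ↰│↓│ │   │ │
│ │ ╵ │ │ ╵ ┌─┘ ┌───┐ ╵ │ ├───┘ │
│ │   │↑│   │↓ ↲│   │↑ ↲│ │     │
│ └───┤ ├───┤ ╶─┤ ╶─┴───┤ └─┐ ╷ │
│     │↑│↓ ↰│↳ ↓│       │   │ │ │
│ ╶─┐ ╵ ╵ ╷ └─╴ │ ╷ ╶───┴─╴ └─┘ │
│   │  ↑ ↲│↑ ← ↲│ │             │
└───┴─────┴─────┴─┴─────────────┘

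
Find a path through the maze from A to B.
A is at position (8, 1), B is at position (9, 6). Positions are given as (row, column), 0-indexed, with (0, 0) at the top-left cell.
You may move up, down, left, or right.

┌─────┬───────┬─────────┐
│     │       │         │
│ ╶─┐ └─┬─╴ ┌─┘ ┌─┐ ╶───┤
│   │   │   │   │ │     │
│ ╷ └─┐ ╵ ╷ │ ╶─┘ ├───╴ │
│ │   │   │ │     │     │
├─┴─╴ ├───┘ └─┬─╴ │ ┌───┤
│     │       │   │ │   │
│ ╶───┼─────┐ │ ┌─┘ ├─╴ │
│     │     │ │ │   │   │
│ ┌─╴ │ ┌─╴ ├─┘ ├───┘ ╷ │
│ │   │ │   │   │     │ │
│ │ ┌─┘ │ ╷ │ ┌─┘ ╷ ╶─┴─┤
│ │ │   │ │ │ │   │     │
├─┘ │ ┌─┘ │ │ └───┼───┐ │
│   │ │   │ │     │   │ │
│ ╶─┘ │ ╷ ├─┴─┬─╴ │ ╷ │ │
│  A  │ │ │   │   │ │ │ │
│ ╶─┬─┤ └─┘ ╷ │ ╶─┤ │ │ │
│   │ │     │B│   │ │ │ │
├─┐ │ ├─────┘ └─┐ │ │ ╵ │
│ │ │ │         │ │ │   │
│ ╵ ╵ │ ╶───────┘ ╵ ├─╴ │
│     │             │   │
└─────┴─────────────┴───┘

Finding the shortest path from (8, 1) to (9, 6):
Path length: 20 steps
Directions: right → up → up → right → up → up → right → right → down → left → down → down → left → down → down → right → right → up → right → down

Solution:

┌─────┬───────┬─────────┐
│     │       │         │
│ ╶─┐ └─┬─╴ ┌─┘ ┌─┐ ╶───┤
│   │   │   │   │ │     │
│ ╷ └─┐ ╵ ╷ │ ╶─┘ ├───╴ │
│ │   │   │ │     │     │
├─┴─╴ ├───┘ └─┬─╴ │ ┌───┤
│     │       │   │ │   │
│ ╶───┼─────┐ │ ┌─┘ ├─╴ │
│     │↱ → ↓│ │ │   │   │
│ ┌─╴ │ ┌─╴ ├─┘ ├───┘ ╷ │
│ │   │↑│↓ ↲│   │     │ │
│ │ ┌─┘ │ ╷ │ ┌─┘ ╷ ╶─┴─┤
│ │ │↱ ↑│↓│ │ │   │     │
├─┘ │ ┌─┘ │ │ └───┼───┐ │
│   │↑│↓ ↲│ │     │   │ │
│ ╶─┘ │ ╷ ├─┴─┬─╴ │ ╷ │ │
│  A ↑│↓│ │↱ ↓│   │ │ │ │
│ ╶─┬─┤ └─┘ ╷ │ ╶─┤ │ │ │
│   │ │↳ → ↑│B│   │ │ │ │
├─┐ │ ├─────┘ └─┐ │ │ ╵ │
│ │ │ │         │ │ │   │
│ ╵ ╵ │ ╶───────┘ ╵ ├─╴ │
│     │             │   │
└─────┴─────────────┴───┘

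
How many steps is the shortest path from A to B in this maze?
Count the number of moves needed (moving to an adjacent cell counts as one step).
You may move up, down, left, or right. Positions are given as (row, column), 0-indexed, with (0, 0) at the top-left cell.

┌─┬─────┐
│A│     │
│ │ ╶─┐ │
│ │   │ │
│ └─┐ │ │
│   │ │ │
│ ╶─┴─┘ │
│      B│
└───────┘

Using BFS to find shortest path:
Start: (0, 0), End: (3, 3)
Path found:
(0,0) → (1,0) → (2,0) → (3,0) → (3,1) → (3,2) → (3,3)
Number of steps: 6

Solution:

┌─┬─────┐
│A│     │
│ │ ╶─┐ │
│↓│   │ │
│ └─┐ │ │
│↓  │ │ │
│ ╶─┴─┘ │
│↳ → → B│
└───────┘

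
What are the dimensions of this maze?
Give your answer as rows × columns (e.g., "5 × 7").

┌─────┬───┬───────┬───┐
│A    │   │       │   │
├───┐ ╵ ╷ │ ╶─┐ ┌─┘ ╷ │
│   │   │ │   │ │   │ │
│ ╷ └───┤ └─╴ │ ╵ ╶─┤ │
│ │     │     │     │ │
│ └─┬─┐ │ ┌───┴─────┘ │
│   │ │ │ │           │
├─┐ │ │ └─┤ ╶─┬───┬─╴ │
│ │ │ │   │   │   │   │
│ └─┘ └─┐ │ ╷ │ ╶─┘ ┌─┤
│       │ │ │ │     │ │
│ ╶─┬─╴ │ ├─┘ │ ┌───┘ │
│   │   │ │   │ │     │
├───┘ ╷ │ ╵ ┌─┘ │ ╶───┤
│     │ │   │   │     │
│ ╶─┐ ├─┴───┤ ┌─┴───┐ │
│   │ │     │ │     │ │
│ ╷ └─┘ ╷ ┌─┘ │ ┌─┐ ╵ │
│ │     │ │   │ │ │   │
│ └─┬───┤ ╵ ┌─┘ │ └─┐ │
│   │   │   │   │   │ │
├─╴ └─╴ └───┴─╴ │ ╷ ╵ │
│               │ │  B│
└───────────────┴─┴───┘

Counting the maze dimensions:
Rows (vertical): 12
Columns (horizontal): 11
Dimensions: 12 × 11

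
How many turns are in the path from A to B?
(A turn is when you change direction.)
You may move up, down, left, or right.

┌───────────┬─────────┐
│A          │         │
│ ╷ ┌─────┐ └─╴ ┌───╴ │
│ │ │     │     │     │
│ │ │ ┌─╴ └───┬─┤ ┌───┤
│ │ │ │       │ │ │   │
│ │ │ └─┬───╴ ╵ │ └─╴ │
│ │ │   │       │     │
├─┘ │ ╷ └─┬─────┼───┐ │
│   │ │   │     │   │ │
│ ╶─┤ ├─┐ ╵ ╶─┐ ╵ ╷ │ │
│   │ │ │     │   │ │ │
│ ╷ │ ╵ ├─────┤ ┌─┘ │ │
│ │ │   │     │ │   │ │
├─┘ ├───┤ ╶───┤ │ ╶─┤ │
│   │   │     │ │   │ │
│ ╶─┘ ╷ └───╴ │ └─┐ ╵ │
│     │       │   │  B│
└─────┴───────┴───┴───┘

Directions: right, right, right, right, right, down, right, right, up, right, right, right, down, left, left, down, down, right, right, down, down, down, down, down
Number of turns: 9

Solution:

┌───────────┬─────────┐
│A → → → → ↓│  ↱ → → ↓│
│ ╷ ┌─────┐ └─╴ ┌───╴ │
│ │ │     │↳ → ↑│↓ ← ↲│
│ │ │ ┌─╴ └───┬─┤ ┌───┤
│ │ │ │       │ │↓│   │
│ │ │ └─┬───╴ ╵ │ └─╴ │
│ │ │   │       │↳ → ↓│
├─┘ │ ╷ └─┬─────┼───┐ │
│   │ │   │     │   │↓│
│ ╶─┤ ├─┐ ╵ ╶─┐ ╵ ╷ │ │
│   │ │ │     │   │ │↓│
│ ╷ │ ╵ ├─────┤ ┌─┘ │ │
│ │ │   │     │ │   │↓│
├─┘ ├───┤ ╶───┤ │ ╶─┤ │
│   │   │     │ │   │↓│
│ ╶─┘ ╷ └───╴ │ └─┐ ╵ │
│     │       │   │  B│
└─────┴───────┴───┴───┘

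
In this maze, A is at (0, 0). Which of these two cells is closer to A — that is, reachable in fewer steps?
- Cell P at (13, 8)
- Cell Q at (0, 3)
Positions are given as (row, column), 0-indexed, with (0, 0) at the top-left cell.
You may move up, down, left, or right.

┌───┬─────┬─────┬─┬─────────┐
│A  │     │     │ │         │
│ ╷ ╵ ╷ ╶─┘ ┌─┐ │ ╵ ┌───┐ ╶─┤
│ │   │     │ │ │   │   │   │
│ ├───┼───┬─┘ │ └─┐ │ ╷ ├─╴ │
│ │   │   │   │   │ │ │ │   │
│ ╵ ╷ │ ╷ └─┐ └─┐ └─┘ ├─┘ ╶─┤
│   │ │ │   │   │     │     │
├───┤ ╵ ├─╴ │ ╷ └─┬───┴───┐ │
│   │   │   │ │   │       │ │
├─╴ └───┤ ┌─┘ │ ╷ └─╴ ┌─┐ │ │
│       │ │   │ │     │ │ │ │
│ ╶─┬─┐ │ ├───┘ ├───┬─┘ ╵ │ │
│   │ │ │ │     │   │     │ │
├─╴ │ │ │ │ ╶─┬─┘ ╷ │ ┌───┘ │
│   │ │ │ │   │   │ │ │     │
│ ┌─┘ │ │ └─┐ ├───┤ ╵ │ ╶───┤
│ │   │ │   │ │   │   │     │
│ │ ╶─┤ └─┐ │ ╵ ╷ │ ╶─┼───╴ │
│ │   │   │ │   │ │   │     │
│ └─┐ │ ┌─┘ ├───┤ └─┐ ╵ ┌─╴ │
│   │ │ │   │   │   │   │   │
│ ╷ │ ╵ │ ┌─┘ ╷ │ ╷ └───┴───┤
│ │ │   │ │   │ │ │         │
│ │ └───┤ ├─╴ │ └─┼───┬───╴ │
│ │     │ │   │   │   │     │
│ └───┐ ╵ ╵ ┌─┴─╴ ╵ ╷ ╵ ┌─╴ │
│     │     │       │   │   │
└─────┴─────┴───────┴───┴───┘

Shortest path A → P at (13, 8): 37 steps
Shortest path A → Q at (0, 3): 5 steps

Q is closer (5 steps vs 37 steps).

Path to P:

┌───┬─────┬─────┬─┬─────────┐
│A  │     │     │ │         │
│ ╷ ╵ ╷ ╶─┘ ┌─┐ │ ╵ ┌───┐ ╶─┤
│↓│   │     │ │ │   │   │   │
│ ├───┼───┬─┘ │ └─┐ │ ╷ ├─╴ │
│↓│↱ ↓│↱ ↓│   │   │ │ │ │   │
│ ╵ ╷ │ ╷ └─┐ └─┐ └─┘ ├─┘ ╶─┤
│↳ ↑│↓│↑│↳ ↓│   │     │     │
├───┤ ╵ ├─╴ │ ╷ └─┬───┴───┐ │
│   │↳ ↑│↓ ↲│ │   │       │ │
├─╴ └───┤ ┌─┘ │ ╷ └─╴ ┌─┐ │ │
│       │↓│   │ │     │ │ │ │
│ ╶─┬─┐ │ ├───┘ ├───┬─┘ ╵ │ │
│   │ │ │↓│     │   │     │ │
├─╴ │ │ │ │ ╶─┬─┘ ╷ │ ┌───┘ │
│   │ │ │↓│   │   │ │ │     │
│ ┌─┘ │ │ └─┐ ├───┤ ╵ │ ╶───┤
│ │   │ │↳ ↓│ │   │   │     │
│ │ ╶─┤ └─┐ │ ╵ ╷ │ ╶─┼───╴ │
│ │   │   │↓│   │ │   │     │
│ └─┐ │ ┌─┘ ├───┤ └─┐ ╵ ┌─╴ │
│   │ │ │↓ ↲│↱ ↓│   │   │   │
│ ╷ │ ╵ │ ┌─┘ ╷ │ ╷ └───┴───┤
│ │ │   │↓│  ↑│↓│ │         │
│ │ └───┤ ├─╴ │ └─┼───┬───╴ │
│ │     │↓│↱ ↑│↳ ↓│   │     │
│ └───┐ ╵ ╵ ┌─┴─╴ ╵ ╷ ╵ ┌─╴ │
│     │  ↳ ↑│    P  │   │   │
└─────┴─────┴───────┴───┴───┘

Path to Q:

┌───┬─────┬─────┬─┬─────────┐
│A ↓│↱ Q  │     │ │         │
│ ╷ ╵ ╷ ╶─┘ ┌─┐ │ ╵ ┌───┐ ╶─┤
│ │↳ ↑│     │ │ │   │   │   │
│ ├───┼───┬─┘ │ └─┐ │ ╷ ├─╴ │
│ │   │   │   │   │ │ │ │   │
│ ╵ ╷ │ ╷ └─┐ └─┐ └─┘ ├─┘ ╶─┤
│   │ │ │   │   │     │     │
├───┤ ╵ ├─╴ │ ╷ └─┬───┴───┐ │
│   │   │   │ │   │       │ │
├─╴ └───┤ ┌─┘ │ ╷ └─╴ ┌─┐ │ │
│       │ │   │ │     │ │ │ │
│ ╶─┬─┐ │ ├───┘ ├───┬─┘ ╵ │ │
│   │ │ │ │     │   │     │ │
├─╴ │ │ │ │ ╶─┬─┘ ╷ │ ┌───┘ │
│   │ │ │ │   │   │ │ │     │
│ ┌─┘ │ │ └─┐ ├───┤ ╵ │ ╶───┤
│ │   │ │   │ │   │   │     │
│ │ ╶─┤ └─┐ │ ╵ ╷ │ ╶─┼───╴ │
│ │   │   │ │   │ │   │     │
│ └─┐ │ ┌─┘ ├───┤ └─┐ ╵ ┌─╴ │
│   │ │ │   │   │   │   │   │
│ ╷ │ ╵ │ ┌─┘ ╷ │ ╷ └───┴───┤
│ │ │   │ │   │ │ │         │
│ │ └───┤ ├─╴ │ └─┼───┬───╴ │
│ │     │ │   │   │   │     │
│ └───┐ ╵ ╵ ┌─┴─╴ ╵ ╷ ╵ ┌─╴ │
│     │     │       │   │   │
└─────┴─────┴───────┴───┴───┘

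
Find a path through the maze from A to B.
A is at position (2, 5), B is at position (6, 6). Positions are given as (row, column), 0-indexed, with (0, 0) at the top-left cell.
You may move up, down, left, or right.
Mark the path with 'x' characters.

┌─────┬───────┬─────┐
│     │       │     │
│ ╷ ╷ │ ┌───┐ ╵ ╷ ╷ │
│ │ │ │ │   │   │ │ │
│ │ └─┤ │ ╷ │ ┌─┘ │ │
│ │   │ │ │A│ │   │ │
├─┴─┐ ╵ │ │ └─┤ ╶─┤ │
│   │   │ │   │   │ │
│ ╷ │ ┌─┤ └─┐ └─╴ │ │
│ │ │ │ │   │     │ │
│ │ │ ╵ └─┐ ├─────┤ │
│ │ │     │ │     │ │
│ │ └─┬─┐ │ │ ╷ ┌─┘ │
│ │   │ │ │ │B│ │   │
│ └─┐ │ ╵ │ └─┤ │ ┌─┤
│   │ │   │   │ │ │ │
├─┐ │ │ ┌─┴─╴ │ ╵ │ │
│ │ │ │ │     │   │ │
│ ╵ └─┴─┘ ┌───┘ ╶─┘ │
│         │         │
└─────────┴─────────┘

Finding the shortest path from (2, 5) to (6, 6):
Path length: 27 steps
Directions: down → right → down → right → right → up → left → up → right → up → up → right → down → down → down → down → down → down → left → down → down → left → up → up → up → left → down

Solution:

┌─────┬───────┬─────┐
│     │       │  x x│
│ ╷ ╷ │ ┌───┐ ╵ ╷ ╷ │
│ │ │ │ │   │   │x│x│
│ │ └─┤ │ ╷ │ ┌─┘ │ │
│ │   │ │ │A│ │x x│x│
├─┴─┐ ╵ │ │ └─┤ ╶─┤ │
│   │   │ │x x│x x│x│
│ ╷ │ ┌─┤ └─┐ └─╴ │ │
│ │ │ │ │   │x x x│x│
│ │ │ ╵ └─┐ ├─────┤ │
│ │ │     │ │x x  │x│
│ │ └─┬─┐ │ │ ╷ ┌─┘ │
│ │   │ │ │ │B│x│x x│
│ └─┐ │ ╵ │ └─┤ │ ┌─┤
│   │ │   │   │x│x│ │
├─┐ │ │ ┌─┴─╴ │ ╵ │ │
│ │ │ │ │     │x x│ │
│ ╵ └─┴─┘ ┌───┘ ╶─┘ │
│         │         │
└─────────┴─────────┘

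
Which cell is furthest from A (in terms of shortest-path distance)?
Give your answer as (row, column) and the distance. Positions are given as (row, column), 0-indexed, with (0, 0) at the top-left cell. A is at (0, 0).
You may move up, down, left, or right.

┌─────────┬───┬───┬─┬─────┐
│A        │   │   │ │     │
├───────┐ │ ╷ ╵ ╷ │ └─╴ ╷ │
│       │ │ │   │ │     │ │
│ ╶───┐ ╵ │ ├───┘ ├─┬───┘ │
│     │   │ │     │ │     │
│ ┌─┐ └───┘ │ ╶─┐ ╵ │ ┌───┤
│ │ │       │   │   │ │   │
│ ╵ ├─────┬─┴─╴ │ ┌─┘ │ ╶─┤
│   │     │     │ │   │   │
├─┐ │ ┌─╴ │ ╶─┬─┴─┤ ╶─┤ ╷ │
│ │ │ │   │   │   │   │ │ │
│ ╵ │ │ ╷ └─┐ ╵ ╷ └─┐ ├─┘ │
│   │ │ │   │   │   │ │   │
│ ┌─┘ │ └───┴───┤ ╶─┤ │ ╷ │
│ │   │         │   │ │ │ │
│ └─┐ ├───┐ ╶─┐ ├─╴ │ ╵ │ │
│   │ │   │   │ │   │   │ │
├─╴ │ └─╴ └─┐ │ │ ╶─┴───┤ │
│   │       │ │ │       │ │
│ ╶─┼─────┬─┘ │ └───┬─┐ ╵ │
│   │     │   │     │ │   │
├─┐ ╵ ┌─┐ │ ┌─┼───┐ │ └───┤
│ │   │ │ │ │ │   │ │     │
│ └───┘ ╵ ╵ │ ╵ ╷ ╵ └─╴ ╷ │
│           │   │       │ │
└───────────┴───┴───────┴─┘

Computing BFS distances from A to all cells:
Furthest cell: (0, 9)
Distance: 77 steps

Path from A to the furthest cell:

┌─────────┬───┬───┬─┬─────┐
│A → → → ↓│↱ ↓│↱ ↓│B│  ↓ ↰│
├───────┐ │ ╷ ╵ ╷ │ └─╴ ╷ │
│↓ ← ← ↰│↓│↑│↳ ↑│↓│↑ ← ↲│↑│
│ ╶───┐ ╵ │ ├───┘ ├─┬───┘ │
│↳ → ↓│↑ ↲│↑│↓ ← ↲│ │↱ → ↑│
│ ┌─┐ └───┘ │ ╶─┐ ╵ │ ┌───┤
│ │ │↳ → → ↑│↳ ↓│   │↑│   │
│ ╵ ├─────┬─┴─╴ │ ┌─┘ │ ╶─┤
│   │     │↓ ← ↲│ │↱ ↑│   │
├─┐ │ ┌─╴ │ ╶─┬─┴─┤ ╶─┤ ╷ │
│ │ │ │   │↳ ↓│↱ ↓│↑ ↰│ │ │
│ ╵ │ │ ╷ └─┐ ╵ ╷ └─┐ ├─┘ │
│   │ │ │   │↳ ↑│↓  │↑│↓ ↰│
│ ┌─┘ │ └───┴───┤ ╶─┤ │ ╷ │
│ │   │         │↳ ↓│↑│↓│↑│
│ └─┐ ├───┐ ╶─┐ ├─╴ │ ╵ │ │
│   │ │   │   │ │↓ ↲│↑ ↲│↑│
├─╴ │ └─╴ └─┐ │ │ ╶─┴───┤ │
│   │       │ │ │↳ → → ↓│↑│
│ ╶─┼─────┬─┘ │ └───┬─┐ ╵ │
│   │     │   │     │ │↳ ↑│
├─┐ ╵ ┌─┐ │ ┌─┼───┐ │ └───┤
│ │   │ │ │ │ │   │ │     │
│ └───┘ ╵ ╵ │ ╵ ╷ ╵ └─╴ ╷ │
│           │   │       │ │
└───────────┴───┴───────┴─┘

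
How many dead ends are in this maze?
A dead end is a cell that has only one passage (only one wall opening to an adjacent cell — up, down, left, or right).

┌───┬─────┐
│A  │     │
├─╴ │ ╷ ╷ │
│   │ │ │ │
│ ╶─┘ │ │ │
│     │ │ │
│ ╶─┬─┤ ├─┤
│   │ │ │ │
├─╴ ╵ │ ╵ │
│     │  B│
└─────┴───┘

Checking each cell for number of passages:

Dead ends found at positions:
  (0, 0)
  (2, 4)
  (3, 2)
  (3, 4)
  (4, 0)
Total dead ends: 5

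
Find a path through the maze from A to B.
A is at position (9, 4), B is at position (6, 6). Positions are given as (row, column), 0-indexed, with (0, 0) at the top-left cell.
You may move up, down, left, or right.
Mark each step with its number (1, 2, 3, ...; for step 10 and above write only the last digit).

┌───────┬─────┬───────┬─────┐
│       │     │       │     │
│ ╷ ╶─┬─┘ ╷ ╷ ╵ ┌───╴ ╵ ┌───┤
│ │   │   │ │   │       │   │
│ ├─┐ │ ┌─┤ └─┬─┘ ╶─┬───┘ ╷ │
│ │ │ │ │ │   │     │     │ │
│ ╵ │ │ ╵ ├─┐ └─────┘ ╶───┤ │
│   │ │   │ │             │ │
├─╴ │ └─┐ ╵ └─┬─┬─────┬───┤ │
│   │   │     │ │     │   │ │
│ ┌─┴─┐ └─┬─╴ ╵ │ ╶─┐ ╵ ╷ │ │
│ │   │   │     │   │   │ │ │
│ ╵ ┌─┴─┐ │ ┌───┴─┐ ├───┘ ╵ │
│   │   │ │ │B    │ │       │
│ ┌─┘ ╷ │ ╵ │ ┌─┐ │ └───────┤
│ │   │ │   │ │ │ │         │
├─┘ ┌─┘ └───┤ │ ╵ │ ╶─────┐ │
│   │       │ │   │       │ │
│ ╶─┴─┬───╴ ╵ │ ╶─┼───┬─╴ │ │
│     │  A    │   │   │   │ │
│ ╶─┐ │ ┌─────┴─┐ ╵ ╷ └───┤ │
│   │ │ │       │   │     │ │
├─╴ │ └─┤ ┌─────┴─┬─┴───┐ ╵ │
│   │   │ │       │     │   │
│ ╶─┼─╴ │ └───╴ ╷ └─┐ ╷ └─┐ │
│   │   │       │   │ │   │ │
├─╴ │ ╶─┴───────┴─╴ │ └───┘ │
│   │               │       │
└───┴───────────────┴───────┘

Finding the shortest path from (9, 4) to (6, 6):
Path length: 5 steps
Directions: right → right → up → up → up

Solution:

┌───────┬─────┬───────┬─────┐
│       │     │       │     │
│ ╷ ╶─┬─┘ ╷ ╷ ╵ ┌───╴ ╵ ┌───┤
│ │   │   │ │   │       │   │
│ ├─┐ │ ┌─┤ └─┬─┘ ╶─┬───┘ ╷ │
│ │ │ │ │ │   │     │     │ │
│ ╵ │ │ ╵ ├─┐ └─────┘ ╶───┤ │
│   │ │   │ │             │ │
├─╴ │ └─┐ ╵ └─┬─┬─────┬───┤ │
│   │   │     │ │     │   │ │
│ ┌─┴─┐ └─┬─╴ ╵ │ ╶─┐ ╵ ╷ │ │
│ │   │   │     │   │   │ │ │
│ ╵ ┌─┴─┐ │ ┌───┴─┐ ├───┘ ╵ │
│   │   │ │ │B    │ │       │
│ ┌─┘ ╷ │ ╵ │ ┌─┐ │ └───────┤
│ │   │ │   │4│ │ │         │
├─┘ ┌─┘ └───┤ │ ╵ │ ╶─────┐ │
│   │       │3│   │       │ │
│ ╶─┴─┬───╴ ╵ │ ╶─┼───┬─╴ │ │
│     │  A 1 2│   │   │   │ │
│ ╶─┐ │ ┌─────┴─┐ ╵ ╷ └───┤ │
│   │ │ │       │   │     │ │
├─╴ │ └─┤ ┌─────┴─┬─┴───┐ ╵ │
│   │   │ │       │     │   │
│ ╶─┼─╴ │ └───╴ ╷ └─┐ ╷ └─┐ │
│   │   │       │   │ │   │ │
├─╴ │ ╶─┴───────┴─╴ │ └───┘ │
│   │               │       │
└───┴───────────────┴───────┘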